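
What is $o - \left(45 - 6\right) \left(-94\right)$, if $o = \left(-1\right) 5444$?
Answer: $-1778$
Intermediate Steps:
$o = -5444$
$o - \left(45 - 6\right) \left(-94\right) = -5444 - \left(45 - 6\right) \left(-94\right) = -5444 - 39 \left(-94\right) = -5444 - -3666 = -5444 + 3666 = -1778$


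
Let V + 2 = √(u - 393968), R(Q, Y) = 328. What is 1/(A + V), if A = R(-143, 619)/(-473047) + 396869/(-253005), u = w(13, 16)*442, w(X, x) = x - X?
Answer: -51127153676088004136955/5624418624044890542649424659 - 14324081823012666375225*I*√392642/5624418624044890542649424659 ≈ -9.0902e-6 - 0.0015958*I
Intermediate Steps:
u = 1326 (u = (16 - 1*13)*442 = (16 - 13)*442 = 3*442 = 1326)
A = -187820675483/119683256235 (A = 328/(-473047) + 396869/(-253005) = 328*(-1/473047) + 396869*(-1/253005) = -328/473047 - 396869/253005 = -187820675483/119683256235 ≈ -1.5693)
V = -2 + I*√392642 (V = -2 + √(1326 - 393968) = -2 + √(-392642) = -2 + I*√392642 ≈ -2.0 + 626.61*I)
1/(A + V) = 1/(-187820675483/119683256235 + (-2 + I*√392642)) = 1/(-427187187953/119683256235 + I*√392642)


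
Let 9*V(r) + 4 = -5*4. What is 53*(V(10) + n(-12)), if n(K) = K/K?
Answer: -265/3 ≈ -88.333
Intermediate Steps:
V(r) = -8/3 (V(r) = -4/9 + (-5*4)/9 = -4/9 + (⅑)*(-20) = -4/9 - 20/9 = -8/3)
n(K) = 1
53*(V(10) + n(-12)) = 53*(-8/3 + 1) = 53*(-5/3) = -265/3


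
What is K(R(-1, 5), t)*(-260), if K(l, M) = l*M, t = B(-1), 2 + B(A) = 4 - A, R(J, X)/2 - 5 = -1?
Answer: -6240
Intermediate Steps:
R(J, X) = 8 (R(J, X) = 10 + 2*(-1) = 10 - 2 = 8)
B(A) = 2 - A (B(A) = -2 + (4 - A) = 2 - A)
t = 3 (t = 2 - 1*(-1) = 2 + 1 = 3)
K(l, M) = M*l
K(R(-1, 5), t)*(-260) = (3*8)*(-260) = 24*(-260) = -6240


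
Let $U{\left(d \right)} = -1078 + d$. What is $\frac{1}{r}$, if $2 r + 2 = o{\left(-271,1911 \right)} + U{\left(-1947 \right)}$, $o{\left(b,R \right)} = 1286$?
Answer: $- \frac{2}{1741} \approx -0.0011488$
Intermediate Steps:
$r = - \frac{1741}{2}$ ($r = -1 + \frac{1286 - 3025}{2} = -1 + \frac{1}{2} \left(-1739\right) = -1 - \frac{1739}{2} = - \frac{1741}{2} \approx -870.5$)
$\frac{1}{r} = \frac{1}{- \frac{1741}{2}} = - \frac{2}{1741}$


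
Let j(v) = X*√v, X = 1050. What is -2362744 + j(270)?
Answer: -2362744 + 3150*√30 ≈ -2.3455e+6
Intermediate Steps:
j(v) = 1050*√v
-2362744 + j(270) = -2362744 + 1050*√270 = -2362744 + 1050*(3*√30) = -2362744 + 3150*√30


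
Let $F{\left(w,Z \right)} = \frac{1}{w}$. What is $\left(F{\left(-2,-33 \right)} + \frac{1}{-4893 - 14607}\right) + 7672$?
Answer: $\frac{149594249}{19500} \approx 7671.5$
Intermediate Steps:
$\left(F{\left(-2,-33 \right)} + \frac{1}{-4893 - 14607}\right) + 7672 = \left(\frac{1}{-2} + \frac{1}{-4893 - 14607}\right) + 7672 = \left(- \frac{1}{2} + \frac{1}{-19500}\right) + 7672 = \left(- \frac{1}{2} - \frac{1}{19500}\right) + 7672 = - \frac{9751}{19500} + 7672 = \frac{149594249}{19500}$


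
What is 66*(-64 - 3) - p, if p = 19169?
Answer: -23591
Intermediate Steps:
66*(-64 - 3) - p = 66*(-64 - 3) - 1*19169 = 66*(-67) - 19169 = -4422 - 19169 = -23591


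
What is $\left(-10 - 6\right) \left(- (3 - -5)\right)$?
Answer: $128$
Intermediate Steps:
$\left(-10 - 6\right) \left(- (3 - -5)\right) = - 16 \left(- (3 + 5)\right) = - 16 \left(\left(-1\right) 8\right) = \left(-16\right) \left(-8\right) = 128$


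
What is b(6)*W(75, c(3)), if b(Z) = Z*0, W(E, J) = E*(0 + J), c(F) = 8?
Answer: 0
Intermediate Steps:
W(E, J) = E*J
b(Z) = 0
b(6)*W(75, c(3)) = 0*(75*8) = 0*600 = 0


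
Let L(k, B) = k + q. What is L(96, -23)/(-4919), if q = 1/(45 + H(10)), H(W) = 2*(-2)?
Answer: -3937/201679 ≈ -0.019521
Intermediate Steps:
H(W) = -4
q = 1/41 (q = 1/(45 - 4) = 1/41 ≈ 0.024390)
L(k, B) = 1/41 + k (L(k, B) = k + 1/41 = 1/41 + k)
L(96, -23)/(-4919) = (1/41 + 96)/(-4919) = (3937/41)*(-1/4919) = -3937/201679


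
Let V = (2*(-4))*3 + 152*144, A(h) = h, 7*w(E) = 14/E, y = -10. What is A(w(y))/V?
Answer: -1/109320 ≈ -9.1475e-6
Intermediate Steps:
w(E) = 2/E (w(E) = (14/E)/7 = 2/E)
V = 21864 (V = -8*3 + 21888 = -24 + 21888 = 21864)
A(w(y))/V = (2/(-10))/21864 = (2*(-⅒))*(1/21864) = -⅕*1/21864 = -1/109320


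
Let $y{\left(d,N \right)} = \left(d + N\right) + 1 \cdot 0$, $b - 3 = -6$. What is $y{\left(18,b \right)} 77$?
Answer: $1155$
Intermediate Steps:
$b = -3$ ($b = 3 - 6 = -3$)
$y{\left(d,N \right)} = N + d$ ($y{\left(d,N \right)} = \left(N + d\right) + 0 = N + d$)
$y{\left(18,b \right)} 77 = \left(-3 + 18\right) 77 = 15 \cdot 77 = 1155$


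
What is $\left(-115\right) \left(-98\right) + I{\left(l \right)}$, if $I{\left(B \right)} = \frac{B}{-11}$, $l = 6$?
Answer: $\frac{123964}{11} \approx 11269.0$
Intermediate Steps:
$I{\left(B \right)} = - \frac{B}{11}$ ($I{\left(B \right)} = B \left(- \frac{1}{11}\right) = - \frac{B}{11}$)
$\left(-115\right) \left(-98\right) + I{\left(l \right)} = \left(-115\right) \left(-98\right) - \frac{6}{11} = 11270 - \frac{6}{11} = \frac{123964}{11}$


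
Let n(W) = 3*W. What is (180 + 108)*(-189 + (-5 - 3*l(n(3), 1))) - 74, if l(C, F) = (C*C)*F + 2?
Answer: -127658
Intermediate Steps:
l(C, F) = 2 + F*C² (l(C, F) = C²*F + 2 = F*C² + 2 = 2 + F*C²)
(180 + 108)*(-189 + (-5 - 3*l(n(3), 1))) - 74 = (180 + 108)*(-189 + (-5 - 3*(2 + 1*(3*3)²))) - 74 = 288*(-189 + (-5 - 3*(2 + 1*9²))) - 74 = 288*(-189 + (-5 - 3*(2 + 1*81))) - 74 = 288*(-189 + (-5 - 3*(2 + 81))) - 74 = 288*(-189 + (-5 - 3*83)) - 74 = 288*(-189 + (-5 - 249)) - 74 = 288*(-189 - 254) - 74 = 288*(-443) - 74 = -127584 - 74 = -127658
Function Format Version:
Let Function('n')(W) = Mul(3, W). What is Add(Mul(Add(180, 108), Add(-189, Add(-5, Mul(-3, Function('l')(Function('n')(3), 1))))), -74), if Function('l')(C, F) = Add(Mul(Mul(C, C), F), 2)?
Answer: -127658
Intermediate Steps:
Function('l')(C, F) = Add(2, Mul(F, Pow(C, 2))) (Function('l')(C, F) = Add(Mul(Pow(C, 2), F), 2) = Add(Mul(F, Pow(C, 2)), 2) = Add(2, Mul(F, Pow(C, 2))))
Add(Mul(Add(180, 108), Add(-189, Add(-5, Mul(-3, Function('l')(Function('n')(3), 1))))), -74) = Add(Mul(Add(180, 108), Add(-189, Add(-5, Mul(-3, Add(2, Mul(1, Pow(Mul(3, 3), 2))))))), -74) = Add(Mul(288, Add(-189, Add(-5, Mul(-3, Add(2, Mul(1, Pow(9, 2))))))), -74) = Add(Mul(288, Add(-189, Add(-5, Mul(-3, Add(2, Mul(1, 81)))))), -74) = Add(Mul(288, Add(-189, Add(-5, Mul(-3, Add(2, 81))))), -74) = Add(Mul(288, Add(-189, Add(-5, Mul(-3, 83)))), -74) = Add(Mul(288, Add(-189, Add(-5, -249))), -74) = Add(Mul(288, Add(-189, -254)), -74) = Add(Mul(288, -443), -74) = Add(-127584, -74) = -127658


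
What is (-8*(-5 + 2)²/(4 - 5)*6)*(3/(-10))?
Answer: -648/5 ≈ -129.60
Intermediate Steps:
(-8*(-5 + 2)²/(4 - 5)*6)*(3/(-10)) = (-8*(-3)²/(-1)*6)*(3*(-⅒)) = -8*(-1*9)*6*(-3/10) = -(-72)*6*(-3/10) = -8*(-54)*(-3/10) = 432*(-3/10) = -648/5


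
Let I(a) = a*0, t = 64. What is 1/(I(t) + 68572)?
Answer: 1/68572 ≈ 1.4583e-5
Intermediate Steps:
I(a) = 0
1/(I(t) + 68572) = 1/(0 + 68572) = 1/68572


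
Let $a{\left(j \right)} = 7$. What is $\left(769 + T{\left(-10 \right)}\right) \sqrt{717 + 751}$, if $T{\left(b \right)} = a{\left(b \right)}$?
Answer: $1552 \sqrt{367} \approx 29732.0$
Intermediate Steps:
$T{\left(b \right)} = 7$
$\left(769 + T{\left(-10 \right)}\right) \sqrt{717 + 751} = \left(769 + 7\right) \sqrt{717 + 751} = 776 \sqrt{1468} = 776 \cdot 2 \sqrt{367} = 1552 \sqrt{367}$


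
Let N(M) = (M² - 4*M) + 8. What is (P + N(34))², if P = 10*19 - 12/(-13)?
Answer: 251095716/169 ≈ 1.4858e+6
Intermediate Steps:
P = 2482/13 (P = 190 - 12*(-1/13) = 190 + 12/13 = 2482/13 ≈ 190.92)
N(M) = 8 + M² - 4*M
(P + N(34))² = (2482/13 + (8 + 34² - 4*34))² = (2482/13 + (8 + 1156 - 136))² = (2482/13 + 1028)² = (15846/13)² = 251095716/169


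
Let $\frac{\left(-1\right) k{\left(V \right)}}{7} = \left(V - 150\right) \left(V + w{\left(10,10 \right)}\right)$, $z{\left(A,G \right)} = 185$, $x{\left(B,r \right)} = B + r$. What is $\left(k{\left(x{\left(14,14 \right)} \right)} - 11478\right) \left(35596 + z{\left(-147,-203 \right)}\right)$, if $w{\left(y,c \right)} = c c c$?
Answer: $31001874954$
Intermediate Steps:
$w{\left(y,c \right)} = c^{3}$ ($w{\left(y,c \right)} = c^{2} c = c^{3}$)
$k{\left(V \right)} = - 7 \left(-150 + V\right) \left(1000 + V\right)$ ($k{\left(V \right)} = - 7 \left(V - 150\right) \left(V + 10^{3}\right) = - 7 \left(-150 + V\right) \left(V + 1000\right) = - 7 \left(-150 + V\right) \left(1000 + V\right)$)
$\left(k{\left(x{\left(14,14 \right)} \right)} - 11478\right) \left(35596 + z{\left(-147,-203 \right)}\right) = \left(\left(1050000 - 5950 \left(14 + 14\right) - 7 \left(14 + 14\right)^{2}\right) - 11478\right) \left(35596 + 185\right) = \left(\left(1050000 - 166600 - 7 \cdot 28^{2}\right) - 11478\right) 35781 = \left(\left(1050000 - 166600 - 5488\right) - 11478\right) 35781 = \left(877912 - 11478\right) 35781 = 866434 \cdot 35781 = 31001874954$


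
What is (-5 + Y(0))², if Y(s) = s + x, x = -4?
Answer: 81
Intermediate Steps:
Y(s) = -4 + s (Y(s) = s - 4 = -4 + s)
(-5 + Y(0))² = (-5 + (-4 + 0))² = (-5 - 4)² = (-9)² = 81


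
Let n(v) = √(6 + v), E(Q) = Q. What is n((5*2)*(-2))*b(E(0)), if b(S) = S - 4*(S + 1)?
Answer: -4*I*√14 ≈ -14.967*I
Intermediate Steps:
b(S) = -4 - 3*S (b(S) = S - 4*(1 + S) = S - (4 + 4*S) = S + (-4 - 4*S) = -4 - 3*S)
n((5*2)*(-2))*b(E(0)) = √(6 + (5*2)*(-2))*(-4 - 3*0) = √(6 + 10*(-2))*(-4 + 0) = √(6 - 20)*(-4) = √(-14)*(-4) = (I*√14)*(-4) = -4*I*√14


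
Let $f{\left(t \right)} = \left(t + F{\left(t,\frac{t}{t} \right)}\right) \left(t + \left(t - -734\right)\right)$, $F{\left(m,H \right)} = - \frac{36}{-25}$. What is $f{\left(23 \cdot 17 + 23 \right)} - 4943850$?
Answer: $- \frac{107373318}{25} \approx -4.2949 \cdot 10^{6}$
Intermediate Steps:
$F{\left(m,H \right)} = \frac{36}{25}$ ($F{\left(m,H \right)} = \left(-36\right) \left(- \frac{1}{25}\right) = \frac{36}{25}$)
$f{\left(t \right)} = \left(734 + 2 t\right) \left(\frac{36}{25} + t\right)$ ($f{\left(t \right)} = \left(t + \frac{36}{25}\right) \left(t + \left(t - -734\right)\right) = \left(\frac{36}{25} + t\right) \left(t + \left(t + 734\right)\right) = \left(\frac{36}{25} + t\right) \left(t + \left(734 + t\right)\right) = \left(\frac{36}{25} + t\right) \left(734 + 2 t\right) = \left(734 + 2 t\right) \left(\frac{36}{25} + t\right)$)
$f{\left(23 \cdot 17 + 23 \right)} - 4943850 = \left(\frac{26424}{25} + 2 \left(23 \cdot 17 + 23\right)^{2} + \frac{18422 \left(23 \cdot 17 + 23\right)}{25}\right) - 4943850 = \left(\frac{26424}{25} + 2 \left(391 + 23\right)^{2} + \frac{18422 \left(391 + 23\right)}{25}\right) - 4943850 = \left(\frac{26424}{25} + 2 \cdot 414^{2} + \frac{18422}{25} \cdot 414\right) - 4943850 = \left(\frac{26424}{25} + 2 \cdot 171396 + \frac{7626708}{25}\right) - 4943850 = \left(\frac{26424}{25} + 342792 + \frac{7626708}{25}\right) - 4943850 = \frac{16222932}{25} - 4943850 = - \frac{107373318}{25}$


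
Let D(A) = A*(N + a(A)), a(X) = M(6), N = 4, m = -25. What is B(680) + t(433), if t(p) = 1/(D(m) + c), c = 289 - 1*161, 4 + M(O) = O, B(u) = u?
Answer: 14959/22 ≈ 679.95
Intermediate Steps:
M(O) = -4 + O
a(X) = 2 (a(X) = -4 + 6 = 2)
D(A) = 6*A (D(A) = A*(4 + 2) = A*6 = 6*A)
c = 128 (c = 289 - 161 = 128)
t(p) = -1/22 (t(p) = 1/(6*(-25) + 128) = 1/(-150 + 128) = 1/(-22) = -1/22)
B(680) + t(433) = 680 - 1/22 = 14959/22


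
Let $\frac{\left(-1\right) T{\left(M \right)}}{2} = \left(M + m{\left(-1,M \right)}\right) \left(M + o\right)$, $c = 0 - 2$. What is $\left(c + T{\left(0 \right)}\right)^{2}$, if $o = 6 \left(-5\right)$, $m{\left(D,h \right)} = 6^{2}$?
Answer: $4656964$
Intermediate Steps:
$c = -2$ ($c = 0 - 2 = -2$)
$m{\left(D,h \right)} = 36$
$o = -30$
$T{\left(M \right)} = - 2 \left(-30 + M\right) \left(36 + M\right)$ ($T{\left(M \right)} = - 2 \left(M + 36\right) \left(M - 30\right) = - 2 \left(36 + M\right) \left(-30 + M\right) = - 2 \left(-30 + M\right) \left(36 + M\right)$)
$\left(c + T{\left(0 \right)}\right)^{2} = \left(-2 - \left(-2160 + 2 \cdot 0^{2}\right)\right)^{2} = \left(-2 + \left(2160 + 0 - 0\right)\right)^{2} = \left(-2 + \left(2160 + 0 + 0\right)\right)^{2} = \left(-2 + 2160\right)^{2} = 2158^{2} = 4656964$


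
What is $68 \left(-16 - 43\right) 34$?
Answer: $-136408$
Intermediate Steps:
$68 \left(-16 - 43\right) 34 = 68 \left(-59\right) 34 = \left(-4012\right) 34 = -136408$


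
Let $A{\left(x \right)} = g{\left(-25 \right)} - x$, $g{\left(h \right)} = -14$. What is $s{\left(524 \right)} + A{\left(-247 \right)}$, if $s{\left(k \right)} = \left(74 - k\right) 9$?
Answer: $-3817$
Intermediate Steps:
$A{\left(x \right)} = -14 - x$
$s{\left(k \right)} = 666 - 9 k$
$s{\left(524 \right)} + A{\left(-247 \right)} = \left(666 - 4716\right) - -233 = \left(666 - 4716\right) + \left(-14 + 247\right) = -4050 + 233 = -3817$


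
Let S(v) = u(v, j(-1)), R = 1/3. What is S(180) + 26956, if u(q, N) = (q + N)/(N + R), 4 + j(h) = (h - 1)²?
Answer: 27496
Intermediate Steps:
R = ⅓ ≈ 0.33333
j(h) = -4 + (-1 + h)² (j(h) = -4 + (h - 1)² = -4 + (-1 + h)²)
u(q, N) = (N + q)/(⅓ + N) (u(q, N) = (q + N)/(N + ⅓) = (N + q)/(⅓ + N))
S(v) = 3*v (S(v) = 3*((-4 + (-1 - 1)²) + v)/(1 + 3*(-4 + (-1 - 1)²)) = 3*((-4 + (-2)²) + v)/(1 + 3*(-4 + (-2)²)) = 3*((-4 + 4) + v)/(1 + 3*(-4 + 4)) = 3*(0 + v)/(1 + 3*0) = 3*v/(1 + 0) = 3*v/1 = 3*1*v = 3*v)
S(180) + 26956 = 3*180 + 26956 = 540 + 26956 = 27496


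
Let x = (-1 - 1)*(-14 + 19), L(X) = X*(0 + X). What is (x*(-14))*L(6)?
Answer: 5040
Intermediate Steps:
L(X) = X² (L(X) = X*X = X²)
x = -10 (x = -2*5 = -10)
(x*(-14))*L(6) = -10*(-14)*6² = 140*36 = 5040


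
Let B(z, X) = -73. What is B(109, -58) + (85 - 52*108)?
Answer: -5604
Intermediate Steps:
B(109, -58) + (85 - 52*108) = -73 + (85 - 52*108) = -73 + (85 - 5616) = -73 - 5531 = -5604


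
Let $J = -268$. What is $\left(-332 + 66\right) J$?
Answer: $71288$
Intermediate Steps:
$\left(-332 + 66\right) J = \left(-332 + 66\right) \left(-268\right) = \left(-266\right) \left(-268\right) = 71288$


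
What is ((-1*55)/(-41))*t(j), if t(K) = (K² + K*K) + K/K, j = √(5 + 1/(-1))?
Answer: 495/41 ≈ 12.073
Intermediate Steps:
j = 2 (j = √(5 - 1) = √4 = 2)
t(K) = 1 + 2*K² (t(K) = (K² + K²) + 1 = 2*K² + 1 = 1 + 2*K²)
((-1*55)/(-41))*t(j) = ((-1*55)/(-41))*(1 + 2*2²) = (-1/41*(-55))*(1 + 2*4) = 55*(1 + 8)/41 = (55/41)*9 = 495/41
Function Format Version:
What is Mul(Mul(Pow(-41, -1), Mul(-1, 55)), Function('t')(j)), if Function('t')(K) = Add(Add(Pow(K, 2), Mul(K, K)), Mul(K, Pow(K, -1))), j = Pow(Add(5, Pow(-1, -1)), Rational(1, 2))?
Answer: Rational(495, 41) ≈ 12.073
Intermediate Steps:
j = 2 (j = Pow(Add(5, -1), Rational(1, 2)) = Pow(4, Rational(1, 2)) = 2)
Function('t')(K) = Add(1, Mul(2, Pow(K, 2))) (Function('t')(K) = Add(Add(Pow(K, 2), Pow(K, 2)), 1) = Add(Mul(2, Pow(K, 2)), 1) = Add(1, Mul(2, Pow(K, 2))))
Mul(Mul(Pow(-41, -1), Mul(-1, 55)), Function('t')(j)) = Mul(Mul(Pow(-41, -1), Mul(-1, 55)), Add(1, Mul(2, Pow(2, 2)))) = Mul(Mul(Rational(-1, 41), -55), Add(1, Mul(2, 4))) = Mul(Rational(55, 41), Add(1, 8)) = Mul(Rational(55, 41), 9) = Rational(495, 41)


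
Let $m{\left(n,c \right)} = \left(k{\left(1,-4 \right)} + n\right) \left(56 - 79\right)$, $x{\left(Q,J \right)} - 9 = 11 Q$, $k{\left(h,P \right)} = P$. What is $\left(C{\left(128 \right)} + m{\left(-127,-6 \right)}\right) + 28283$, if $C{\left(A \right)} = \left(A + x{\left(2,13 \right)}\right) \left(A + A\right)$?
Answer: $72000$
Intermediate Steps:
$x{\left(Q,J \right)} = 9 + 11 Q$
$m{\left(n,c \right)} = 92 - 23 n$ ($m{\left(n,c \right)} = \left(-4 + n\right) \left(56 - 79\right) = \left(-4 + n\right) \left(-23\right) = 92 - 23 n$)
$C{\left(A \right)} = 2 A \left(31 + A\right)$ ($C{\left(A \right)} = \left(A + \left(9 + 11 \cdot 2\right)\right) \left(A + A\right) = \left(A + \left(9 + 22\right)\right) 2 A = \left(A + 31\right) 2 A = \left(31 + A\right) 2 A = 2 A \left(31 + A\right)$)
$\left(C{\left(128 \right)} + m{\left(-127,-6 \right)}\right) + 28283 = \left(2 \cdot 128 \left(31 + 128\right) + \left(92 - -2921\right)\right) + 28283 = \left(2 \cdot 128 \cdot 159 + \left(92 + 2921\right)\right) + 28283 = \left(40704 + 3013\right) + 28283 = 43717 + 28283 = 72000$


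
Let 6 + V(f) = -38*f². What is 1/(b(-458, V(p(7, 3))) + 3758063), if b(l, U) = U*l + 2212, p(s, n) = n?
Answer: 1/3919659 ≈ 2.5512e-7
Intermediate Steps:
V(f) = -6 - 38*f²
b(l, U) = 2212 + U*l
1/(b(-458, V(p(7, 3))) + 3758063) = 1/((2212 + (-6 - 38*3²)*(-458)) + 3758063) = 1/((2212 + (-6 - 38*9)*(-458)) + 3758063) = 1/((2212 + (-6 - 342)*(-458)) + 3758063) = 1/((2212 - 348*(-458)) + 3758063) = 1/((2212 + 159384) + 3758063) = 1/(161596 + 3758063) = 1/3919659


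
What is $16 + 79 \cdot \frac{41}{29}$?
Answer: $\frac{3703}{29} \approx 127.69$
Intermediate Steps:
$16 + 79 \cdot \frac{41}{29} = 16 + \frac{3239}{29} = \frac{3703}{29}$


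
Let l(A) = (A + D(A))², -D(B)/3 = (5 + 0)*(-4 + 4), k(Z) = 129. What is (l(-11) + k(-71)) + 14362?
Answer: 14612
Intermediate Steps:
D(B) = 0 (D(B) = -3*(5 + 0)*(-4 + 4) = -15*0 = -3*0 = 0)
l(A) = A² (l(A) = (A + 0)² = A²)
(l(-11) + k(-71)) + 14362 = ((-11)² + 129) + 14362 = (121 + 129) + 14362 = 250 + 14362 = 14612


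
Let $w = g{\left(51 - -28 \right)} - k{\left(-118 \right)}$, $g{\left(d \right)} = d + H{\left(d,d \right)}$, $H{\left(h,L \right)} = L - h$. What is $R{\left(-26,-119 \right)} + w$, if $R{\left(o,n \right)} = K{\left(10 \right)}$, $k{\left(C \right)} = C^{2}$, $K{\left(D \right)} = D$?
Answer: $-13835$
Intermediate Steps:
$R{\left(o,n \right)} = 10$
$g{\left(d \right)} = d$ ($g{\left(d \right)} = d + \left(d - d\right) = d + 0 = d$)
$w = -13845$ ($w = \left(51 - -28\right) - \left(-118\right)^{2} = \left(51 + 28\right) - 13924 = 79 - 13924 = -13845$)
$R{\left(-26,-119 \right)} + w = 10 - 13845 = -13835$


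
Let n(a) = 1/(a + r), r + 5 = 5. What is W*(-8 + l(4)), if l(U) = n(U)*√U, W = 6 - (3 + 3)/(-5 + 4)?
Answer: -90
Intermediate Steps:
r = 0 (r = -5 + 5 = 0)
n(a) = 1/a (n(a) = 1/(a + 0) = 1/a)
W = 12 (W = 6 - 6/(-1) = 6 - 6*(-1) = 6 - 1*(-6) = 6 + 6 = 12)
l(U) = U^(-½) (l(U) = √U/U = U^(-½))
W*(-8 + l(4)) = 12*(-8 + 4^(-½)) = 12*(-8 + ½) = 12*(-15/2) = -90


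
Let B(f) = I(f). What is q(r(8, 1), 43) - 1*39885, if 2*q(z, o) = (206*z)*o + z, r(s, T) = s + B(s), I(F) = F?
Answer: 30987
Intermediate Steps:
B(f) = f
r(s, T) = 2*s (r(s, T) = s + s = 2*s)
q(z, o) = z/2 + 103*o*z (q(z, o) = ((206*z)*o + z)/2 = (206*o*z + z)/2 = (z + 206*o*z)/2 = z/2 + 103*o*z)
q(r(8, 1), 43) - 1*39885 = (2*8)*(1 + 206*43)/2 - 1*39885 = (1/2)*16*(1 + 8858) - 39885 = (1/2)*16*8859 - 39885 = 70872 - 39885 = 30987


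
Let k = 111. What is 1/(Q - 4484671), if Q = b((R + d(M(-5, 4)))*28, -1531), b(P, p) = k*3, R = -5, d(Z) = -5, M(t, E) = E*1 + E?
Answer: -1/4484338 ≈ -2.2300e-7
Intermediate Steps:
M(t, E) = 2*E (M(t, E) = E + E = 2*E)
b(P, p) = 333 (b(P, p) = 111*3 = 333)
Q = 333
1/(Q - 4484671) = 1/(333 - 4484671) = 1/(-4484338) = -1/4484338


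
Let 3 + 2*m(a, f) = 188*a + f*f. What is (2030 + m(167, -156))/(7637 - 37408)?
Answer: -59789/59542 ≈ -1.0041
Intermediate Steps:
m(a, f) = -3/2 + f**2/2 + 94*a (m(a, f) = -3/2 + (188*a + f*f)/2 = -3/2 + (188*a + f**2)/2 = -3/2 + (f**2 + 188*a)/2 = -3/2 + (f**2/2 + 94*a) = -3/2 + f**2/2 + 94*a)
(2030 + m(167, -156))/(7637 - 37408) = (2030 + (-3/2 + (1/2)*(-156)**2 + 94*167))/(7637 - 37408) = (2030 + (-3/2 + (1/2)*24336 + 15698))/(-29771) = (2030 + (-3/2 + 12168 + 15698))*(-1/29771) = (2030 + 55729/2)*(-1/29771) = (59789/2)*(-1/29771) = -59789/59542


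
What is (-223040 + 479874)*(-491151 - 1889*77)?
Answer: -163501551736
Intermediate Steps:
(-223040 + 479874)*(-491151 - 1889*77) = 256834*(-491151 - 145453) = 256834*(-636604) = -163501551736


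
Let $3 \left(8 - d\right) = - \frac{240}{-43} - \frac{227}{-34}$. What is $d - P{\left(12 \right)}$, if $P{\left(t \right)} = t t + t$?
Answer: $- \frac{667049}{4386} \approx -152.09$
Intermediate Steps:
$P{\left(t \right)} = t + t^{2}$ ($P{\left(t \right)} = t^{2} + t = t + t^{2}$)
$d = \frac{17167}{4386}$ ($d = 8 - \frac{- \frac{240}{-43} - \frac{227}{-34}}{3} = 8 - \frac{\left(-240\right) \left(- \frac{1}{43}\right) - - \frac{227}{34}}{3} = 8 - \frac{\frac{240}{43} + \frac{227}{34}}{3} = 8 - \frac{17921}{4386} = \frac{17167}{4386} \approx 3.914$)
$d - P{\left(12 \right)} = \frac{17167}{4386} - 12 \left(1 + 12\right) = \frac{17167}{4386} - 12 \cdot 13 = \frac{17167}{4386} - 156 = - \frac{667049}{4386}$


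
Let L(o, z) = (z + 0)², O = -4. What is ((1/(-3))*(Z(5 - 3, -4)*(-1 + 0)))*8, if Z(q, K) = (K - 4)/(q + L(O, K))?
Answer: -32/27 ≈ -1.1852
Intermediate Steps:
L(o, z) = z²
Z(q, K) = (-4 + K)/(q + K²) (Z(q, K) = (K - 4)/(q + K²) = (-4 + K)/(q + K²))
((1/(-3))*(Z(5 - 3, -4)*(-1 + 0)))*8 = ((1/(-3))*(((-4 - 4)/((5 - 3) + (-4)²))*(-1 + 0)))*8 = ((1*(-⅓))*((-8/(2 + 16))*(-1)))*8 = --8/18*(-1)/3*8 = -(1/18)*(-8)*(-1)/3*8 = -(-4)*(-1)/27*8 = -⅓*4/9*8 = -4/27*8 = -32/27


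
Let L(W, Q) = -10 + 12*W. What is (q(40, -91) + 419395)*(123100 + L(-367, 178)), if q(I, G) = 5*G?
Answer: 49722312840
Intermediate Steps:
(q(40, -91) + 419395)*(123100 + L(-367, 178)) = (5*(-91) + 419395)*(123100 + (-10 + 12*(-367))) = (-455 + 419395)*(123100 + (-10 - 4404)) = 418940*(123100 - 4414) = 418940*118686 = 49722312840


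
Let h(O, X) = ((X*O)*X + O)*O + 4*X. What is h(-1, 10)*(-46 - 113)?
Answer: -22419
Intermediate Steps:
h(O, X) = 4*X + O*(O + O*X²) (h(O, X) = ((O*X)*X + O)*O + 4*X = (O*X² + O)*O + 4*X = (O + O*X²)*O + 4*X = O*(O + O*X²) + 4*X = 4*X + O*(O + O*X²))
h(-1, 10)*(-46 - 113) = ((-1)² + 4*10 + (-1)²*10²)*(-46 - 113) = (1 + 40 + 1*100)*(-159) = (1 + 40 + 100)*(-159) = 141*(-159) = -22419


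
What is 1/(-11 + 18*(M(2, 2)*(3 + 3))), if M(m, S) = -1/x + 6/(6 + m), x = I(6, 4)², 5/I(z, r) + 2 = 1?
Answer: 25/1642 ≈ 0.015225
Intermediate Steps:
I(z, r) = -5 (I(z, r) = 5/(-2 + 1) = 5/(-1) = 5*(-1) = -5)
x = 25 (x = (-5)² = 25)
M(m, S) = -1/25 + 6/(6 + m)
1/(-11 + 18*(M(2, 2)*(3 + 3))) = 1/(-11 + 18*(((144 - 1*2)/(25*(6 + 2)))*(3 + 3))) = 1/(-11 + 18*(((1/25)*(144 - 2)/8)*6)) = 1/(-11 + 18*(((1/25)*(⅛)*142)*6)) = 1/(-11 + 18*((71/100)*6)) = 1/(-11 + 18*(213/50)) = 1/(-11 + 1917/25) = 1/(1642/25) = 25/1642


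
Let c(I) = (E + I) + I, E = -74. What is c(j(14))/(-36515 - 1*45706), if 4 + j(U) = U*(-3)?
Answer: 166/82221 ≈ 0.0020189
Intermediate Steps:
j(U) = -4 - 3*U (j(U) = -4 + U*(-3) = -4 - 3*U)
c(I) = -74 + 2*I (c(I) = (-74 + I) + I = -74 + 2*I)
c(j(14))/(-36515 - 1*45706) = (-74 + 2*(-4 - 3*14))/(-36515 - 1*45706) = (-74 + 2*(-4 - 42))/(-36515 - 45706) = (-74 + 2*(-46))/(-82221) = (-74 - 92)*(-1/82221) = -166*(-1/82221) = 166/82221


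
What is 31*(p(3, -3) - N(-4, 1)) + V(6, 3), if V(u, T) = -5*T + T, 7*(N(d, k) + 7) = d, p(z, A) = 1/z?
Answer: 4894/21 ≈ 233.05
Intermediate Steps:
N(d, k) = -7 + d/7
V(u, T) = -4*T
31*(p(3, -3) - N(-4, 1)) + V(6, 3) = 31*(1/3 - (-7 + (⅐)*(-4))) - 4*3 = 31*(⅓ - (-7 - 4/7)) - 12 = 31*(⅓ - 1*(-53/7)) - 12 = 31*(⅓ + 53/7) - 12 = 31*(166/21) - 12 = 5146/21 - 12 = 4894/21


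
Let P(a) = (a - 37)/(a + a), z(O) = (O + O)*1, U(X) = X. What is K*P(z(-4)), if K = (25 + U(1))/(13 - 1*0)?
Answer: 45/8 ≈ 5.6250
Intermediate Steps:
z(O) = 2*O (z(O) = (2*O)*1 = 2*O)
K = 2 (K = (25 + 1)/(13 - 1*0) = 26/(13 + 0) = 26/13 = 26*(1/13) = 2)
P(a) = (-37 + a)/(2*a) (P(a) = (-37 + a)/((2*a)) = (-37 + a)*(1/(2*a)) = (-37 + a)/(2*a))
K*P(z(-4)) = 2*((-37 + 2*(-4))/(2*((2*(-4))))) = 2*((1/2)*(-37 - 8)/(-8)) = 2*((1/2)*(-1/8)*(-45)) = 2*(45/16) = 45/8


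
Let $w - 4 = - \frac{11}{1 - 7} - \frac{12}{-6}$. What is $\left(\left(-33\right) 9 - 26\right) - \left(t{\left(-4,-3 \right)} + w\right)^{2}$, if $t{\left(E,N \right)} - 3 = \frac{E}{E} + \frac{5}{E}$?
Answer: $- \frac{62641}{144} \approx -435.01$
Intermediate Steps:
$w = \frac{47}{6}$ ($w = 4 - \left(-2 + \frac{11}{1 - 7}\right) = 4 - \left(-2 + \frac{11}{-6}\right) = 4 + \left(\left(-11\right) \left(- \frac{1}{6}\right) + 2\right) = 4 + \left(\frac{11}{6} + 2\right) = 4 + \frac{23}{6} = \frac{47}{6} \approx 7.8333$)
$t{\left(E,N \right)} = 4 + \frac{5}{E}$ ($t{\left(E,N \right)} = 3 + \left(\frac{E}{E} + \frac{5}{E}\right) = 3 + \left(1 + \frac{5}{E}\right) = 4 + \frac{5}{E}$)
$\left(\left(-33\right) 9 - 26\right) - \left(t{\left(-4,-3 \right)} + w\right)^{2} = \left(\left(-33\right) 9 - 26\right) - \left(\left(4 + \frac{5}{-4}\right) + \frac{47}{6}\right)^{2} = \left(-297 - 26\right) - \left(\left(4 + 5 \left(- \frac{1}{4}\right)\right) + \frac{47}{6}\right)^{2} = -323 - \left(\left(4 - \frac{5}{4}\right) + \frac{47}{6}\right)^{2} = -323 - \left(\frac{11}{4} + \frac{47}{6}\right)^{2} = -323 - \left(\frac{127}{12}\right)^{2} = -323 - \frac{16129}{144} = - \frac{62641}{144}$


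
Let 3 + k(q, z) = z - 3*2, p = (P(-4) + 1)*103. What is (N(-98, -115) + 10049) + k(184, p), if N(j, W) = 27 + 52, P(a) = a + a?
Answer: 9398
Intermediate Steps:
P(a) = 2*a
N(j, W) = 79
p = -721 (p = (2*(-4) + 1)*103 = (-8 + 1)*103 = -7*103 = -721)
k(q, z) = -9 + z (k(q, z) = -3 + (z - 3*2) = -3 + (z - 6) = -3 + (-6 + z) = -9 + z)
(N(-98, -115) + 10049) + k(184, p) = (79 + 10049) + (-9 - 721) = 10128 - 730 = 9398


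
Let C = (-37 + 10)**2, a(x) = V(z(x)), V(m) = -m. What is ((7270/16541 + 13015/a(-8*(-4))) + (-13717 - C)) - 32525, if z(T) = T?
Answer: -25077362427/529312 ≈ -47377.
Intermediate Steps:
a(x) = -x
C = 729 (C = (-27)**2 = 729)
((7270/16541 + 13015/a(-8*(-4))) + (-13717 - C)) - 32525 = ((7270/16541 + 13015/((-(-8)*(-4)))) + (-13717 - 1*729)) - 32525 = ((7270*(1/16541) + 13015/((-1*32))) + (-13717 - 729)) - 32525 = ((7270/16541 + 13015/(-32)) - 14446) - 32525 = ((7270/16541 + 13015*(-1/32)) - 14446) - 32525 = ((7270/16541 - 13015/32) - 14446) - 32525 = (-215048475/529312 - 14446) - 32525 = -7861489627/529312 - 32525 = -25077362427/529312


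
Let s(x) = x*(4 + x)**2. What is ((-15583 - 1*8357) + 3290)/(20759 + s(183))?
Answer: -10325/3210043 ≈ -0.0032165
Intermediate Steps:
((-15583 - 1*8357) + 3290)/(20759 + s(183)) = ((-15583 - 1*8357) + 3290)/(20759 + 183*(4 + 183)**2) = ((-15583 - 8357) + 3290)/(20759 + 183*187**2) = (-23940 + 3290)/(20759 + 183*34969) = -20650/(20759 + 6399327) = -20650/6420086 = -20650*1/6420086 = -10325/3210043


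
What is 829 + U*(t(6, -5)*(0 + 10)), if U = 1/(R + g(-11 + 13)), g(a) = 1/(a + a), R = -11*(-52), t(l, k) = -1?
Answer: 1897541/2289 ≈ 828.98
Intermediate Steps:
R = 572
g(a) = 1/(2*a)
U = 4/2289 (U = 1/(572 + 1/(2*(-11 + 13))) = 1/(572 + (½)/2) = 1/(572 + (½)*(½)) = 1/(572 + ¼) = 1/(2289/4) = 4/2289 ≈ 0.0017475)
829 + U*(t(6, -5)*(0 + 10)) = 829 + 4*(-(0 + 10))/2289 = 829 + 4*(-1*10)/2289 = 829 + (4/2289)*(-10) = 829 - 40/2289 = 1897541/2289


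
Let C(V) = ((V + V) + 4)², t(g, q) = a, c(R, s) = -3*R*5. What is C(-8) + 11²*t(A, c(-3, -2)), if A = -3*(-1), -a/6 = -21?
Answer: 15390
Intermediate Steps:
a = 126 (a = -6*(-21) = 126)
A = 3
c(R, s) = -15*R
t(g, q) = 126
C(V) = (4 + 2*V)² (C(V) = (2*V + 4)² = (4 + 2*V)²)
C(-8) + 11²*t(A, c(-3, -2)) = 4*(2 - 8)² + 11²*126 = 4*(-6)² + 121*126 = 4*36 + 15246 = 144 + 15246 = 15390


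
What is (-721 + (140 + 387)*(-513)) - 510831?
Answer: -781903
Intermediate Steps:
(-721 + (140 + 387)*(-513)) - 510831 = (-721 + 527*(-513)) - 510831 = (-721 - 270351) - 510831 = -271072 - 510831 = -781903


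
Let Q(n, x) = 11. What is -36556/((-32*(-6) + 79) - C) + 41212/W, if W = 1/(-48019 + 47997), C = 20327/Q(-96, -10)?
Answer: -7863295814/8673 ≈ -9.0664e+5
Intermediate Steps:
C = 20327/11 ≈ 1847.9
W = -1/22 (W = 1/(-22) = -1/22 ≈ -0.045455)
-36556/((-32*(-6) + 79) - C) + 41212/W = -36556/((-32*(-6) + 79) - 1*20327/11) + 41212/(-1/22) = -36556/((192 + 79) - 20327/11) + 41212*(-22) = -36556/(271 - 20327/11) - 906664 = -36556/(-17346/11) - 906664 = -36556*(-11/17346) - 906664 = 201058/8673 - 906664 = -7863295814/8673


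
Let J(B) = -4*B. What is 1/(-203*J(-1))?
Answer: -1/812 ≈ -0.0012315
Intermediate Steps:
1/(-203*J(-1)) = 1/(-(-812)*(-1)) = 1/(-203*4) = 1/(-812) = -1/812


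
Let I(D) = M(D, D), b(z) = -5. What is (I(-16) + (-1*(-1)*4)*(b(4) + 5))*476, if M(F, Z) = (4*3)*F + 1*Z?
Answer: -99008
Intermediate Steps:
M(F, Z) = Z + 12*F (M(F, Z) = 12*F + Z = Z + 12*F)
I(D) = 13*D (I(D) = D + 12*D = 13*D)
(I(-16) + (-1*(-1)*4)*(b(4) + 5))*476 = (13*(-16) + (-1*(-1)*4)*(-5 + 5))*476 = (-208 + (1*4)*0)*476 = (-208 + 4*0)*476 = (-208 + 0)*476 = -208*476 = -99008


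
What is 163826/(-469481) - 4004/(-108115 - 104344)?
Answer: -2532808170/7672727983 ≈ -0.33011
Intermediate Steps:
163826/(-469481) - 4004/(-108115 - 104344) = 163826*(-1/469481) - 4004/(-212459) = -163826/469481 - 4004*(-1/212459) = -163826/469481 + 308/16343 = -2532808170/7672727983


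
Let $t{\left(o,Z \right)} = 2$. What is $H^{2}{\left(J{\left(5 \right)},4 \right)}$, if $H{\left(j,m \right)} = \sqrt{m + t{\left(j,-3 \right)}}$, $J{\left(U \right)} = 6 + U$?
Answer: $6$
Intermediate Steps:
$H{\left(j,m \right)} = \sqrt{2 + m}$ ($H{\left(j,m \right)} = \sqrt{m + 2} = \sqrt{2 + m}$)
$H^{2}{\left(J{\left(5 \right)},4 \right)} = \left(\sqrt{2 + 4}\right)^{2} = \left(\sqrt{6}\right)^{2} = 6$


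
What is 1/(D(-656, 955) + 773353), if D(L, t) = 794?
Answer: 1/774147 ≈ 1.2917e-6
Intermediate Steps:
1/(D(-656, 955) + 773353) = 1/(794 + 773353) = 1/774147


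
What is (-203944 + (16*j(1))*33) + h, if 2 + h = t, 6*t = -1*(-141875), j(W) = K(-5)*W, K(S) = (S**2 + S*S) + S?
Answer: -939241/6 ≈ -1.5654e+5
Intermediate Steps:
K(S) = S + 2*S**2 (K(S) = (S**2 + S**2) + S = 2*S**2 + S = S + 2*S**2)
j(W) = 45*W (j(W) = (-5*(1 + 2*(-5)))*W = (-5*(1 - 10))*W = (-5*(-9))*W = 45*W)
t = 141875/6 (t = (-1*(-141875))/6 = (1/6)*141875 = 141875/6 ≈ 23646.)
h = 141863/6 (h = -2 + 141875/6 = 141863/6 ≈ 23644.)
(-203944 + (16*j(1))*33) + h = (-203944 + (16*(45*1))*33) + 141863/6 = (-203944 + (16*45)*33) + 141863/6 = (-203944 + 720*33) + 141863/6 = (-203944 + 23760) + 141863/6 = -180184 + 141863/6 = -939241/6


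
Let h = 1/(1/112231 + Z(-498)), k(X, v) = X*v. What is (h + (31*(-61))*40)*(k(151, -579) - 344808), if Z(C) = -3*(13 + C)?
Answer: 5338869250313997333/163296106 ≈ 3.2694e+10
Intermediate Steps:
Z(C) = -39 - 3*C
h = 112231/163296106 (h = 1/(1/112231 + (-39 - 3*(-498))) = 1/(1/112231 + (-39 + 1494)) = 1/(1/112231 + 1455) = 1/(163296106/112231) = 112231/163296106 ≈ 0.00068729)
(h + (31*(-61))*40)*(k(151, -579) - 344808) = (112231/163296106 + (31*(-61))*40)*(151*(-579) - 344808) = (112231/163296106 - 1891*40)*(-87429 - 344808) = (112231/163296106 - 75640)*(-432237) = -12351717345609/163296106*(-432237) = 5338869250313997333/163296106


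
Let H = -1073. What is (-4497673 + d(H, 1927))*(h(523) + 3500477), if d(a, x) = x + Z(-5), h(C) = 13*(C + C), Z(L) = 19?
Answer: -15798321857525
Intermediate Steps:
h(C) = 26*C (h(C) = 13*(2*C) = 26*C)
d(a, x) = 19 + x (d(a, x) = x + 19 = 19 + x)
(-4497673 + d(H, 1927))*(h(523) + 3500477) = (-4497673 + (19 + 1927))*(26*523 + 3500477) = (-4497673 + 1946)*(13598 + 3500477) = -4495727*3514075 = -15798321857525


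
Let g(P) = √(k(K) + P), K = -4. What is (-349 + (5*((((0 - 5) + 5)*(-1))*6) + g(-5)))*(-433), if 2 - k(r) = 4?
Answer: 151117 - 433*I*√7 ≈ 1.5112e+5 - 1145.6*I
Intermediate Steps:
k(r) = -2 (k(r) = 2 - 1*4 = 2 - 4 = -2)
g(P) = √(-2 + P)
(-349 + (5*((((0 - 5) + 5)*(-1))*6) + g(-5)))*(-433) = (-349 + (5*((((0 - 5) + 5)*(-1))*6) + √(-2 - 5)))*(-433) = (-349 + (5*(((-5 + 5)*(-1))*6) + √(-7)))*(-433) = (-349 + (5*((0*(-1))*6) + I*√7))*(-433) = (-349 + (5*(0*6) + I*√7))*(-433) = (-349 + (5*0 + I*√7))*(-433) = (-349 + (0 + I*√7))*(-433) = (-349 + I*√7)*(-433) = 151117 - 433*I*√7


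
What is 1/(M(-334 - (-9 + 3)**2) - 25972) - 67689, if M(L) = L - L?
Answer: -1758018709/25972 ≈ -67689.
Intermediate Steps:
M(L) = 0
1/(M(-334 - (-9 + 3)**2) - 25972) - 67689 = 1/(0 - 25972) - 67689 = 1/(-25972) - 67689 = -1/25972 - 67689 = -1758018709/25972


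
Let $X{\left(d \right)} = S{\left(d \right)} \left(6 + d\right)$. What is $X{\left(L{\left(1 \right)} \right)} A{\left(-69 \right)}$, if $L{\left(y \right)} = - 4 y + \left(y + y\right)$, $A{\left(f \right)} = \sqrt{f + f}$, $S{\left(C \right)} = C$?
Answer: $- 8 i \sqrt{138} \approx - 93.979 i$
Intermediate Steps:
$A{\left(f \right)} = \sqrt{2} \sqrt{f}$ ($A{\left(f \right)} = \sqrt{2 f} = \sqrt{2} \sqrt{f}$)
$L{\left(y \right)} = - 2 y$ ($L{\left(y \right)} = - 4 y + 2 y = - 2 y$)
$X{\left(d \right)} = d \left(6 + d\right)$
$X{\left(L{\left(1 \right)} \right)} A{\left(-69 \right)} = \left(-2\right) 1 \left(6 - 2\right) \sqrt{2} \sqrt{-69} = - 2 \left(6 - 2\right) \sqrt{2} i \sqrt{69} = \left(-2\right) 4 i \sqrt{138} = - 8 i \sqrt{138}$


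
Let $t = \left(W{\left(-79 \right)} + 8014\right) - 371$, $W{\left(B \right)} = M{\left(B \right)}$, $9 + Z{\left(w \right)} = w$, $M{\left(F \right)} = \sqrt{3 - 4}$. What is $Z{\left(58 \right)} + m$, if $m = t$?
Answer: $7692 + i \approx 7692.0 + 1.0 i$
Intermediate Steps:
$M{\left(F \right)} = i$ ($M{\left(F \right)} = \sqrt{-1} = i$)
$Z{\left(w \right)} = -9 + w$
$W{\left(B \right)} = i$
$t = 7643 + i$ ($t = \left(i + 8014\right) - 371 = \left(8014 + i\right) - 371 = 7643 + i \approx 7643.0 + 1.0 i$)
$m = 7643 + i \approx 7643.0 + 1.0 i$
$Z{\left(58 \right)} + m = \left(-9 + 58\right) + \left(7643 + i\right) = 49 + \left(7643 + i\right) = 7692 + i$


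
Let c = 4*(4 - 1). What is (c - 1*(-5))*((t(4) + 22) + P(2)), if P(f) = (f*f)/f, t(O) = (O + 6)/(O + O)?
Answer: 1717/4 ≈ 429.25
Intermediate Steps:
t(O) = (6 + O)/(2*O) (t(O) = (6 + O)/((2*O)) = (6 + O)*(1/(2*O)) = (6 + O)/(2*O))
c = 12 (c = 4*3 = 12)
P(f) = f (P(f) = f²/f = f)
(c - 1*(-5))*((t(4) + 22) + P(2)) = (12 - 1*(-5))*(((½)*(6 + 4)/4 + 22) + 2) = (12 + 5)*(((½)*(¼)*10 + 22) + 2) = 17*((5/4 + 22) + 2) = 17*(93/4 + 2) = 17*(101/4) = 1717/4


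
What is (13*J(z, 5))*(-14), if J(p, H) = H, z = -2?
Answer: -910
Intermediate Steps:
(13*J(z, 5))*(-14) = (13*5)*(-14) = 65*(-14) = -910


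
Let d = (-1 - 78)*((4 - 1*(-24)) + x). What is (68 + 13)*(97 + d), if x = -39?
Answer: 78246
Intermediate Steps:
d = 869 (d = (-1 - 78)*((4 - 1*(-24)) - 39) = -79*((4 + 24) - 39) = -79*(28 - 39) = -79*(-11) = 869)
(68 + 13)*(97 + d) = (68 + 13)*(97 + 869) = 81*966 = 78246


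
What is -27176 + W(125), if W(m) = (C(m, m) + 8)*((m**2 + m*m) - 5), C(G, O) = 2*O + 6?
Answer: 8221504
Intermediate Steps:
C(G, O) = 6 + 2*O
W(m) = (-5 + 2*m**2)*(14 + 2*m) (W(m) = ((6 + 2*m) + 8)*((m**2 + m*m) - 5) = (14 + 2*m)*((m**2 + m**2) - 5) = (14 + 2*m)*(2*m**2 - 5) = (14 + 2*m)*(-5 + 2*m**2) = (-5 + 2*m**2)*(14 + 2*m))
-27176 + W(125) = -27176 + (-70 - 10*125 + 4*125**3 + 28*125**2) = -27176 + (-70 - 1250 + 4*1953125 + 28*15625) = -27176 + (-70 - 1250 + 7812500 + 437500) = -27176 + 8248680 = 8221504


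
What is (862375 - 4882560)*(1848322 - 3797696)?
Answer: 7836844114190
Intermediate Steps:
(862375 - 4882560)*(1848322 - 3797696) = -4020185*(-1949374) = 7836844114190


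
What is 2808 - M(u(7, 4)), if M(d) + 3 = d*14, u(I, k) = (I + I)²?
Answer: 67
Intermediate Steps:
u(I, k) = 4*I² (u(I, k) = (2*I)² = 4*I²)
M(d) = -3 + 14*d (M(d) = -3 + d*14 = -3 + 14*d)
2808 - M(u(7, 4)) = 2808 - (-3 + 14*(4*7²)) = 2808 - (-3 + 14*(4*49)) = 2808 - (-3 + 14*196) = 2808 - (-3 + 2744) = 2808 - 1*2741 = 2808 - 2741 = 67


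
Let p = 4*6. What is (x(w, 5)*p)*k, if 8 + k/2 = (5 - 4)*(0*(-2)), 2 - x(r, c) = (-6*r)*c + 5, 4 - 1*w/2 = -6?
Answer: -229248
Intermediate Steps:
w = 20 (w = 8 - 2*(-6) = 8 + 12 = 20)
p = 24
x(r, c) = -3 + 6*c*r (x(r, c) = 2 - ((-6*r)*c + 5) = 2 - (-6*c*r + 5) = 2 - (5 - 6*c*r) = 2 + (-5 + 6*c*r) = -3 + 6*c*r)
k = -16 (k = -16 + 2*((5 - 4)*(0*(-2))) = -16 + 2*(1*0) = -16 + 2*0 = -16 + 0 = -16)
(x(w, 5)*p)*k = ((-3 + 6*5*20)*24)*(-16) = ((-3 + 600)*24)*(-16) = (597*24)*(-16) = 14328*(-16) = -229248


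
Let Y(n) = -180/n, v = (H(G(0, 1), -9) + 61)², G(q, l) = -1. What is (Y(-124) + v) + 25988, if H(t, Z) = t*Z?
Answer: 957573/31 ≈ 30889.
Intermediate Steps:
H(t, Z) = Z*t
v = 4900 (v = (-9*(-1) + 61)² = (9 + 61)² = 70² = 4900)
(Y(-124) + v) + 25988 = (-180/(-124) + 4900) + 25988 = (-180*(-1/124) + 4900) + 25988 = (45/31 + 4900) + 25988 = 151945/31 + 25988 = 957573/31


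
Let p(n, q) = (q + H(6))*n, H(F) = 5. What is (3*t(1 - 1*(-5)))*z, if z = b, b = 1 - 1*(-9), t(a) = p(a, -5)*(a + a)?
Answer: 0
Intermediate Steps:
p(n, q) = n*(5 + q) (p(n, q) = (q + 5)*n = (5 + q)*n = n*(5 + q))
t(a) = 0 (t(a) = (a*(5 - 5))*(a + a) = (a*0)*(2*a) = 0*(2*a) = 0)
b = 10 (b = 1 + 9 = 10)
z = 10
(3*t(1 - 1*(-5)))*z = (3*0)*10 = 0*10 = 0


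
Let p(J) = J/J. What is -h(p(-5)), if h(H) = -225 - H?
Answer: 226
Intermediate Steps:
p(J) = 1
-h(p(-5)) = -(-225 - 1*1) = -(-225 - 1) = -1*(-226) = 226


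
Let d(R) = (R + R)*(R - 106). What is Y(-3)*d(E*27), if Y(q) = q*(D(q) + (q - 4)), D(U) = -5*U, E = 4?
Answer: -10368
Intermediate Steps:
d(R) = 2*R*(-106 + R) (d(R) = (2*R)*(-106 + R) = 2*R*(-106 + R))
Y(q) = q*(-4 - 4*q) (Y(q) = q*(-5*q + (q - 4)) = q*(-5*q + (-4 + q)) = q*(-4 - 4*q))
Y(-3)*d(E*27) = (-4*(-3)*(1 - 3))*(2*(4*27)*(-106 + 4*27)) = (-4*(-3)*(-2))*(2*108*(-106 + 108)) = -48*108*2 = -24*432 = -10368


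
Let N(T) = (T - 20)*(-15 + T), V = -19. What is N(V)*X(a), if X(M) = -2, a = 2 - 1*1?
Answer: -2652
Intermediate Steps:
a = 1 (a = 2 - 1 = 1)
N(T) = (-20 + T)*(-15 + T)
N(V)*X(a) = (300 + (-19)**2 - 35*(-19))*(-2) = (300 + 361 + 665)*(-2) = 1326*(-2) = -2652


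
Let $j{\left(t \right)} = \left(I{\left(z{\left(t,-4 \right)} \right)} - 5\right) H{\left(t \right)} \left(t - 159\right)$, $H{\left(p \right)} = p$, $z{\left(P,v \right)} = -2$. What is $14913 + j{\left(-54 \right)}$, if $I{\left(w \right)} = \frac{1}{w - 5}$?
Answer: $- \frac{309681}{7} \approx -44240.0$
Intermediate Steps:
$I{\left(w \right)} = \frac{1}{-5 + w}$
$j{\left(t \right)} = - \frac{36 t \left(-159 + t\right)}{7}$ ($j{\left(t \right)} = \left(\frac{1}{-5 - 2} - 5\right) t \left(t - 159\right) = \left(\frac{1}{-7} - 5\right) t \left(-159 + t\right) = \left(- \frac{1}{7} - 5\right) t \left(-159 + t\right) = - \frac{36 t}{7} \left(-159 + t\right) = - \frac{36 t \left(-159 + t\right)}{7}$)
$14913 + j{\left(-54 \right)} = 14913 + \frac{36}{7} \left(-54\right) \left(159 - -54\right) = 14913 + \frac{36}{7} \left(-54\right) \left(159 + 54\right) = 14913 + \frac{36}{7} \left(-54\right) 213 = 14913 - \frac{414072}{7} = - \frac{309681}{7}$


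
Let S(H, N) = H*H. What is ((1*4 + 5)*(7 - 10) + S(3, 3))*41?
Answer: -738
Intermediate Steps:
S(H, N) = H²
((1*4 + 5)*(7 - 10) + S(3, 3))*41 = ((1*4 + 5)*(7 - 10) + 3²)*41 = ((4 + 5)*(-3) + 9)*41 = (9*(-3) + 9)*41 = (-27 + 9)*41 = -18*41 = -738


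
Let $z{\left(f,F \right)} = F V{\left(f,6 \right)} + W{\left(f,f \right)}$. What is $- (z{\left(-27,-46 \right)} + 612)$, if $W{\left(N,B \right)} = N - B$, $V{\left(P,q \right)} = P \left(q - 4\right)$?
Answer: $-3096$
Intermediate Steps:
$V{\left(P,q \right)} = P \left(-4 + q\right)$
$z{\left(f,F \right)} = 2 F f$ ($z{\left(f,F \right)} = F f \left(-4 + 6\right) + \left(f - f\right) = F f 2 + 0 = F 2 f + 0 = 2 F f + 0 = 2 F f$)
$- (z{\left(-27,-46 \right)} + 612) = - (2 \left(-46\right) \left(-27\right) + 612) = - (2484 + 612) = \left(-1\right) 3096 = -3096$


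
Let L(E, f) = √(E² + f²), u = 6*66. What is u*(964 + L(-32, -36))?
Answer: 381744 + 1584*√145 ≈ 4.0082e+5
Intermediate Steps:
u = 396
u*(964 + L(-32, -36)) = 396*(964 + √((-32)² + (-36)²)) = 396*(964 + √(1024 + 1296)) = 396*(964 + √2320) = 396*(964 + 4*√145) = 381744 + 1584*√145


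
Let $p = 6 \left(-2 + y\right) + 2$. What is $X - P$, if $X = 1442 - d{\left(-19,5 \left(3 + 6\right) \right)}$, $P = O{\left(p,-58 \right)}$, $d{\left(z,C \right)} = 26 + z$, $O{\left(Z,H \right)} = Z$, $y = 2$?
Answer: $1433$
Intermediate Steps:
$p = 2$ ($p = 6 \left(-2 + 2\right) + 2 = 6 \cdot 0 + 2 = 0 + 2 = 2$)
$P = 2$
$X = 1435$ ($X = 1442 - \left(26 - 19\right) = 1442 - 7 = 1435$)
$X - P = 1435 - 2 = 1433$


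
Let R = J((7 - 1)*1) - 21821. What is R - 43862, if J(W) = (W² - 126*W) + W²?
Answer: -66367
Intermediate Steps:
J(W) = -126*W + 2*W²
R = -22505 (R = 2*((7 - 1)*1)*(-63 + (7 - 1)*1) - 21821 = 2*(6*1)*(-63 + 6*1) - 21821 = 2*6*(-63 + 6) - 21821 = 2*6*(-57) - 21821 = -684 - 21821 = -22505)
R - 43862 = -22505 - 43862 = -66367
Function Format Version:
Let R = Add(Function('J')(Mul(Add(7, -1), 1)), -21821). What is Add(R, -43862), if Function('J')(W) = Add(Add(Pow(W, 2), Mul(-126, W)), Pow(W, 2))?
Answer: -66367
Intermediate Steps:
Function('J')(W) = Add(Mul(-126, W), Mul(2, Pow(W, 2)))
R = -22505 (R = Add(Mul(2, Mul(Add(7, -1), 1), Add(-63, Mul(Add(7, -1), 1))), -21821) = Add(Mul(2, Mul(6, 1), Add(-63, Mul(6, 1))), -21821) = Add(Mul(2, 6, Add(-63, 6)), -21821) = Add(Mul(2, 6, -57), -21821) = Add(-684, -21821) = -22505)
Add(R, -43862) = Add(-22505, -43862) = -66367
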